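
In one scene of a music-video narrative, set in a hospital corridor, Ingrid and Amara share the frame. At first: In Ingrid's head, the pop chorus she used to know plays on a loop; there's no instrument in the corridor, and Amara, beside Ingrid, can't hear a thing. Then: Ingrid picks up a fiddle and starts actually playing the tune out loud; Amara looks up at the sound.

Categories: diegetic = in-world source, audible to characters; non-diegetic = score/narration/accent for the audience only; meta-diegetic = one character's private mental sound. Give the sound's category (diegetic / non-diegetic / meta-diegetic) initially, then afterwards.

meta-diegetic, diegetic

Initially: the tune exists only as Ingrid's private memory; Amara can't hear it → meta-diegetic.
Afterwards: Ingrid is now producing it live on a fiddle, in the room, and Amara hears it → diegetic.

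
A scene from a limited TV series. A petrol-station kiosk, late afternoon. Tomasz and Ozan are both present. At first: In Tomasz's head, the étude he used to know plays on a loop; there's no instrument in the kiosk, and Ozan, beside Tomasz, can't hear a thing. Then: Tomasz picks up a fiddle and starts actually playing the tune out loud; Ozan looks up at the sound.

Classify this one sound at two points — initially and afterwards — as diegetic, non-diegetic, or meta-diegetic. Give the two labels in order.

meta-diegetic, diegetic

Initially: the tune exists only as Tomasz's private memory; Ozan can't hear it → meta-diegetic.
Afterwards: Tomasz is now producing it live on a fiddle, in the room, and Ozan hears it → diegetic.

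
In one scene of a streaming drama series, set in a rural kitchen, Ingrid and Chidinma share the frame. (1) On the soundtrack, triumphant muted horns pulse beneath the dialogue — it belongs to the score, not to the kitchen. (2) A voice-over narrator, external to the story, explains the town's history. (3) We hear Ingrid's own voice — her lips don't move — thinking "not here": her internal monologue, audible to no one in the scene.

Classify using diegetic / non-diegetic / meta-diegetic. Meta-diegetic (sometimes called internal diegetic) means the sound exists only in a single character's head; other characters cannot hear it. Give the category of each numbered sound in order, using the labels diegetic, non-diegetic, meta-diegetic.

Sound (1): score with no on-screen or off-screen source; it exists for the audience alone, so non-diegetic.
(2) the narrator exists outside the story world, addressing only the audience → non-diegetic.
(3) is meta-diegetic: internal monologue — inside Ingrid's mind, not spoken into the scene.

non-diegetic, non-diegetic, meta-diegetic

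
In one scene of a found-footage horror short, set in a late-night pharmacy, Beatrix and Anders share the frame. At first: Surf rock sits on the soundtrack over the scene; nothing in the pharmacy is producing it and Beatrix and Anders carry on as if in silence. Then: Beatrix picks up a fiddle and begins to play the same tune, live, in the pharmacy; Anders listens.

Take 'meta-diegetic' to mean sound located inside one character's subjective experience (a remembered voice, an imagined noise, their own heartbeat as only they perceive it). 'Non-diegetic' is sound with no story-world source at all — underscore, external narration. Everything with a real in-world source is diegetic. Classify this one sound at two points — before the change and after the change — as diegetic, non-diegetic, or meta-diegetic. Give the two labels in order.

non-diegetic, diegetic

Before the change: no in-world source exists and no character can hear it — underscore → non-diegetic.
After the change: a fiddle is now a real source in the story world and the characters hear it → diegetic.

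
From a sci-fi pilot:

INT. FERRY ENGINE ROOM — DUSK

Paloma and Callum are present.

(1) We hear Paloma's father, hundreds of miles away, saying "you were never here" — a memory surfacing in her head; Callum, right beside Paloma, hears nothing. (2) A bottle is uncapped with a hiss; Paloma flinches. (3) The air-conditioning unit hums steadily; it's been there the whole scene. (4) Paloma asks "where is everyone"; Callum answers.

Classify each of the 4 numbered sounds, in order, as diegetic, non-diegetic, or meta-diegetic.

meta-diegetic, diegetic, diegetic, diegetic

(1) a remembered line, private to Paloma — not present in the room, not audible to Callum → meta-diegetic.
(2) the sound comes from a bottle physically present in the location → diegetic.
(3) the air-conditioning unit is part of the location's real environment → diegetic.
Sound (4): Paloma is a character speaking aloud in the scene, so diegetic.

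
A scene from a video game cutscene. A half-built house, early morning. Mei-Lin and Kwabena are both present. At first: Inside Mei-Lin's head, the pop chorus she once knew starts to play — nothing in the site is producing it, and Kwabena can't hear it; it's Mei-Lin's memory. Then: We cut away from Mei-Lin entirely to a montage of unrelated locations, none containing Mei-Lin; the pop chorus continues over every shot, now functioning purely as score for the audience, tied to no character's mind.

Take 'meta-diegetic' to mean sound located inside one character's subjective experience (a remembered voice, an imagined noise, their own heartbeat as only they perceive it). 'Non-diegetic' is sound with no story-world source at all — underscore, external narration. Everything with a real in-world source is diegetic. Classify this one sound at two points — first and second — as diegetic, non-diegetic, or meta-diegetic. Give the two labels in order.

meta-diegetic, non-diegetic

First: the music lives inside Mei-Lin's mind alone; Kwabena can't hear it → meta-diegetic.
Second: once it plays over shots Mei-Lin isn't in, detached from any character's subjectivity, it's conventional underscore → non-diegetic.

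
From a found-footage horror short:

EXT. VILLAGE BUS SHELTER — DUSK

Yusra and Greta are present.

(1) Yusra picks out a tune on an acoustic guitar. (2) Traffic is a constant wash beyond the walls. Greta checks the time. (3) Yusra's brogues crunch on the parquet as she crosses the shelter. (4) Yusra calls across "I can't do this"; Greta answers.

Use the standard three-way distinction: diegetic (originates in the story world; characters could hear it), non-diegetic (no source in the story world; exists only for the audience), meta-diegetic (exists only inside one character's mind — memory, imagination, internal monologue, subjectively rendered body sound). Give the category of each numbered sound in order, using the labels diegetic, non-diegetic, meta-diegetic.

Sound (1): Yusra is producing the music live, in the story world, so diegetic.
(2) traffic is part of the location's real environment → diegetic.
(3) is diegetic: a character's body making contact with the set — an in-world sound.
(4) is diegetic: spoken by a character present in the story world.

diegetic, diegetic, diegetic, diegetic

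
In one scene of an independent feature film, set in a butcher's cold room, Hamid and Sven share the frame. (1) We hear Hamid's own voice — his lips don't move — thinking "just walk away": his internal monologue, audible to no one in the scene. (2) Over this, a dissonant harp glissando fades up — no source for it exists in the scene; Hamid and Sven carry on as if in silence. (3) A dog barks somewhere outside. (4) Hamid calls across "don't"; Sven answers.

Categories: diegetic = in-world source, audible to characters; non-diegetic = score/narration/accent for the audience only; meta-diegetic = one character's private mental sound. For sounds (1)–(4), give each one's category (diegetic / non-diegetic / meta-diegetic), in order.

(1) internal monologue — inside Hamid's mind, not spoken into the scene → meta-diegetic.
Sound (2): it has no source in the story world and no character can hear it — it's underscore, so non-diegetic.
(3) is diegetic: the sound comes from a dog physically present in the location.
(4) is diegetic: spoken by a character present in the story world.

meta-diegetic, non-diegetic, diegetic, diegetic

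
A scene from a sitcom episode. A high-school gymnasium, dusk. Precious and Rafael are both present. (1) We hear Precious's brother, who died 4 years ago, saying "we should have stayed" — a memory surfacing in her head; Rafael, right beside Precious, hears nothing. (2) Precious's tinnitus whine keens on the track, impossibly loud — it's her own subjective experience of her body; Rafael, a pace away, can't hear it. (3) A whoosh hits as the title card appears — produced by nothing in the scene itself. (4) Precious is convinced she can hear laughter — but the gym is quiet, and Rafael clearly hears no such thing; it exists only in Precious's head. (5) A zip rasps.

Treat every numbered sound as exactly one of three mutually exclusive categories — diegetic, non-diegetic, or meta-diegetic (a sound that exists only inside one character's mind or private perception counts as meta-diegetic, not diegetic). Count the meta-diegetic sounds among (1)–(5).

3

Sound (1): it's Precious's recollection rendered as sound; the other character can't hear it, so meta-diegetic.
Sound (2): a subjective body sound — Precious's private perception, inaudible to Rafael, so meta-diegetic.
Sound (3): it's a sound-design accent with no in-world source; no one in the scene can hear it, so non-diegetic.
(4) is meta-diegetic: subjective to Precious: the gym is silent and Rafael hears nothing.
(5) is diegetic: the sound comes from a zip physically present in the location.
Meta-diegetic: (1), (2), (4) — that's 3.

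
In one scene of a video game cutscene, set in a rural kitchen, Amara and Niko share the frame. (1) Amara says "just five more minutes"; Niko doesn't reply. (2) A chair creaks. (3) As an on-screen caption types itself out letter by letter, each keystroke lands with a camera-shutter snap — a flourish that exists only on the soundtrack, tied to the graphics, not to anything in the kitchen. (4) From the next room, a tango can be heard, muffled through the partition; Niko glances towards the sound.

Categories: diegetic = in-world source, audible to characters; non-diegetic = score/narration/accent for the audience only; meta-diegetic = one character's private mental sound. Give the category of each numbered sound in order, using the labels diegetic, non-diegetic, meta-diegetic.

(1) on-screen dialogue — Amara speaks and Niko is there to hear → diegetic.
(2) is diegetic: an in-world source (a chair); characters could hear it.
(3) is non-diegetic: sound married to a title/caption — outside the diegesis by definition.
Sound (4): off-screen diegetic: the source is out of frame but still in the story's space, so diegetic.

diegetic, diegetic, non-diegetic, diegetic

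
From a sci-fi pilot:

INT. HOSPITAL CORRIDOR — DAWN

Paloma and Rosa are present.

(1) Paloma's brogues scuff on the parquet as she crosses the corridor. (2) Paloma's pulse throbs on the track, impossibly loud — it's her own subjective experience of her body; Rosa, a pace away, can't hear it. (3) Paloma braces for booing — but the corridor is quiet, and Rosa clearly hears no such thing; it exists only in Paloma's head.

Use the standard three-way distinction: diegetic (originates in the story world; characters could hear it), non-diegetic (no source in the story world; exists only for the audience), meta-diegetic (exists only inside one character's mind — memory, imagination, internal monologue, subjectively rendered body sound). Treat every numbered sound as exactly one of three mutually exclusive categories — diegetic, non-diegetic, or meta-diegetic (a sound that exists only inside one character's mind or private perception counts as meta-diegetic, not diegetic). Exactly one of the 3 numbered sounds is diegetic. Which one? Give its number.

1

(1) Paloma's footsteps are produced in the story world → diegetic.
Sound (2): a subjective body sound — Paloma's private perception, inaudible to Rosa, so meta-diegetic.
(3) the sound is imagined by Paloma; nothing in the story world is producing it and Rosa can't hear it → meta-diegetic.
Only (1) is diegetic.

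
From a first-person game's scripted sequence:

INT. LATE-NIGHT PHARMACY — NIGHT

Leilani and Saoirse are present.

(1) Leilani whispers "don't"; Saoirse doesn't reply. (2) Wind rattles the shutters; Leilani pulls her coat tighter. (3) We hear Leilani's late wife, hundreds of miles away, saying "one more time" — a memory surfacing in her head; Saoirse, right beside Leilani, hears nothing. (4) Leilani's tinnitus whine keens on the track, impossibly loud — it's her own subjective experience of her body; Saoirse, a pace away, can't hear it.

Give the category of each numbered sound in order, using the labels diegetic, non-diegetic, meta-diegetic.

diegetic, diegetic, meta-diegetic, meta-diegetic

(1) spoken by a character present in the story world → diegetic.
(2) is diegetic: it's the actual ambient sound of the location.
Sound (3): it's Leilani's recollection rendered as sound; the other character can't hear it, so meta-diegetic.
Sound (4): it's Leilani's internal bodily sensation rendered as sound; only Leilani 'hears' it, so meta-diegetic.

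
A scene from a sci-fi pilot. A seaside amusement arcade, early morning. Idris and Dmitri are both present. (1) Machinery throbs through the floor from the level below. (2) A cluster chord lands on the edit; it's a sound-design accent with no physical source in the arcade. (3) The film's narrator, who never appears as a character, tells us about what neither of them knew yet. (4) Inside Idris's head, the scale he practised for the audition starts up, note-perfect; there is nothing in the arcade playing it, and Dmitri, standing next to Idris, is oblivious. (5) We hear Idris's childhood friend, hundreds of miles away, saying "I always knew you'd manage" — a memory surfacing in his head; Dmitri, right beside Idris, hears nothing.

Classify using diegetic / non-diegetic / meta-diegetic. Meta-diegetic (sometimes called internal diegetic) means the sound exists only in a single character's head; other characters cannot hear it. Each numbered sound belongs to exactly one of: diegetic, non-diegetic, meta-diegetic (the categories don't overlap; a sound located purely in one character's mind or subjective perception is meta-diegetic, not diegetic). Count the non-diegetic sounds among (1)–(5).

(1) ambient/room sound belonging to the story's physical space → diegetic.
(2) is non-diegetic: an editorial stinger — it belongs to the cut, not the story world.
Sound (3): external voice-over — not a character, not heard by anyone in the scene, so non-diegetic.
(4) it lives in Idris's subjectivity, not in the arcade → meta-diegetic.
Sound (5): a remembered line, private to Idris — not present in the room, not audible to Dmitri, so meta-diegetic.
So 2 of the 5 are non-diegetic: (2), (3).

2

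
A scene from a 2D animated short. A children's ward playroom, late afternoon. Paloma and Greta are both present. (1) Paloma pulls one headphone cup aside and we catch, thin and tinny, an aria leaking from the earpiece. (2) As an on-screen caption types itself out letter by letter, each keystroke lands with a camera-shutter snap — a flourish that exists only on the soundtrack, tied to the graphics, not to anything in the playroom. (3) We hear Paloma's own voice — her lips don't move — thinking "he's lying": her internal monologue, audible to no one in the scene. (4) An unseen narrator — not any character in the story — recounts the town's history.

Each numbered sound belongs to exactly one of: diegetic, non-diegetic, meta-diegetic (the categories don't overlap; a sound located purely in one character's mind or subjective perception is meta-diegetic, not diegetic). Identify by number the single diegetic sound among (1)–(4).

1

Sound (1): the earpiece is a real device on Paloma's head — source music, so diegetic.
(2) is non-diegetic: it accompanies on-screen graphics, not anything inside the story world.
(3) is meta-diegetic: internal monologue — inside Paloma's mind, not spoken into the scene.
(4) is non-diegetic: commentary laid over the scene from outside the fiction.
Only (1) is diegetic.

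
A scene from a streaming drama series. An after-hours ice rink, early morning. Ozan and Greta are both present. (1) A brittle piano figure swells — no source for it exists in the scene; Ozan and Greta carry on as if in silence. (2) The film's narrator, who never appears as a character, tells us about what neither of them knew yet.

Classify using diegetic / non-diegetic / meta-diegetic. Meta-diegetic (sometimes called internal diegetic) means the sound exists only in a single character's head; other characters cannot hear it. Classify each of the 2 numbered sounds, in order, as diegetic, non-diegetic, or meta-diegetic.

non-diegetic, non-diegetic

Sound (1): nothing in the rink produces it and the characters don't hear it — pure soundtrack, so non-diegetic.
Sound (2): external voice-over — not a character, not heard by anyone in the scene, so non-diegetic.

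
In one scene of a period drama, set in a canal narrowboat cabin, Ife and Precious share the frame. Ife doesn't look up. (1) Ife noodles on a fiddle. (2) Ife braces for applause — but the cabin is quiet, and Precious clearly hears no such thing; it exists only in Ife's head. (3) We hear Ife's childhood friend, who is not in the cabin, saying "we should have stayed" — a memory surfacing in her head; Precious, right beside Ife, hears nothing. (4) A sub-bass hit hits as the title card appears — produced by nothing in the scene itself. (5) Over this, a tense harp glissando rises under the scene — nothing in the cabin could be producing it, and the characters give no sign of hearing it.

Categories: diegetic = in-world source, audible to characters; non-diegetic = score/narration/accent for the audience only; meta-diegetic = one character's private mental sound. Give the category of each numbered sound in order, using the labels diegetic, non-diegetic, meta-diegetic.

diegetic, meta-diegetic, meta-diegetic, non-diegetic, non-diegetic

(1) the instrument and the performer are both in the scene → diegetic.
Sound (2): the sound is imagined by Ife; nothing in the story world is producing it and Precious can't hear it, so meta-diegetic.
(3) is meta-diegetic: it's Ife's recollection rendered as sound; the other character can't hear it.
(4) is non-diegetic: nothing in the scene produces it; it's an accent added for the audience.
Sound (5): it has no source in the story world and no character can hear it — it's underscore, so non-diegetic.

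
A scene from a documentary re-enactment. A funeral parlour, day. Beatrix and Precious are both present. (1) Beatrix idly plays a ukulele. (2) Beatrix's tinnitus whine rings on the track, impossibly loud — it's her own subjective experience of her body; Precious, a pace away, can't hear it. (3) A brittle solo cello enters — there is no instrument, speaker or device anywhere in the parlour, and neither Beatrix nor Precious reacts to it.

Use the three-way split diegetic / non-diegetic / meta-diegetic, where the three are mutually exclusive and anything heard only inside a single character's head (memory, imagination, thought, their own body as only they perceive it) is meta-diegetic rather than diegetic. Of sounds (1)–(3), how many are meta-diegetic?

Sound (1): a character is playing a ukulele on screen, so diegetic.
(2) is meta-diegetic: it's Beatrix's internal bodily sensation rendered as sound; only Beatrix 'hears' it.
(3) score with no on-screen or off-screen source; it exists for the audience alone → non-diegetic.
Meta-diegetic: (2) — that's 1.

1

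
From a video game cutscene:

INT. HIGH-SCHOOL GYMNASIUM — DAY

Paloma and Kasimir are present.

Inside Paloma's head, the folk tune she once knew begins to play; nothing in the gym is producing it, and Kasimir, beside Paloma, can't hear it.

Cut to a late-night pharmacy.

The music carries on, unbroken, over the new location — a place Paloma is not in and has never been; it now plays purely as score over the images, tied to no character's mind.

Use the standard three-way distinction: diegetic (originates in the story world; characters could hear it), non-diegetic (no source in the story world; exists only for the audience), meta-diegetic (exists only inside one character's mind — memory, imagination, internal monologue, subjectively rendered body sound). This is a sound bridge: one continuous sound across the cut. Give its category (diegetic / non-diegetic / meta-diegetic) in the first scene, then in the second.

meta-diegetic, non-diegetic

Scene one: the music exists only inside Paloma's mind; Kasimir can't hear it → meta-diegetic.
Scene two: it's detached from Paloma entirely and plays over unrelated images with no in-world source — conventional underscore → non-diegetic.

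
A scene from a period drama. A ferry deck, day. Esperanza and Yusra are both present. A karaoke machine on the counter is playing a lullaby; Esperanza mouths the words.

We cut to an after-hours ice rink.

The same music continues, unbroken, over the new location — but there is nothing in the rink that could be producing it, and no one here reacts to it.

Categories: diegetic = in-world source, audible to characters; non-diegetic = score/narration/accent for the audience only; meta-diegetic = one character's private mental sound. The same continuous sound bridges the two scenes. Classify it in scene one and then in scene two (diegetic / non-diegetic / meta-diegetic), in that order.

diegetic, non-diegetic

Scene one: a karaoke machine is an on-screen source and Esperanza reacts to it → diegetic.
Scene two: there is no source in the rink and no one hears it — it's now underscore → non-diegetic.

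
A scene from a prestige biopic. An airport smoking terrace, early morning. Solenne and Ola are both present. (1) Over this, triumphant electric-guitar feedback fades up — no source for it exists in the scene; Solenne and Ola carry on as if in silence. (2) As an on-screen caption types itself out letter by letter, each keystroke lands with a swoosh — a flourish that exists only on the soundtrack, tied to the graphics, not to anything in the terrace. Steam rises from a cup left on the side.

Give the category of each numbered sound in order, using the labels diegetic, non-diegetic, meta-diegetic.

non-diegetic, non-diegetic

(1) is non-diegetic: score with no on-screen or off-screen source; it exists for the audience alone.
(2) is non-diegetic: it accompanies on-screen graphics, not anything inside the story world.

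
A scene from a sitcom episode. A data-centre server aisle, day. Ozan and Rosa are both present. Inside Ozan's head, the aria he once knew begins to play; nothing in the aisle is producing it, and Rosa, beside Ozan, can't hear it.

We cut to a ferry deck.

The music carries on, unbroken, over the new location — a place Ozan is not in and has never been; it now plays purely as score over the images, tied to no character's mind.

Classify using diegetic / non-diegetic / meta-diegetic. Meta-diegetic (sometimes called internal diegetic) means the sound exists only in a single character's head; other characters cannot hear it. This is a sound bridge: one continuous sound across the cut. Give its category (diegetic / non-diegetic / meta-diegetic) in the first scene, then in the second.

Scene one: the music exists only inside Ozan's mind; Rosa can't hear it → meta-diegetic.
Scene two: it's detached from Ozan entirely and plays over unrelated images with no in-world source — conventional underscore → non-diegetic.

meta-diegetic, non-diegetic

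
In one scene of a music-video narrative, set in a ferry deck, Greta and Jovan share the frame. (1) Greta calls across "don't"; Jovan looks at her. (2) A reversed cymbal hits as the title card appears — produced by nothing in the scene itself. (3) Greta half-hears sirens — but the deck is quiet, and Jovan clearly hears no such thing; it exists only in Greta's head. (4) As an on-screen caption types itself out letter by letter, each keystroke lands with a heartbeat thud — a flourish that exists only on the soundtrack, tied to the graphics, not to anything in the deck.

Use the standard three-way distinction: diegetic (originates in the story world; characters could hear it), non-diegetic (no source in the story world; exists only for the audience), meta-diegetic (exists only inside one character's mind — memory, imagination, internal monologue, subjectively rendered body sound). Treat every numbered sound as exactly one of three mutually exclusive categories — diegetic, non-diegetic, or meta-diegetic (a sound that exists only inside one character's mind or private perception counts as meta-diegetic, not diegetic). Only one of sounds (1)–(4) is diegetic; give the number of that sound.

(1) is diegetic: spoken by a character present in the story world.
(2) an editorial stinger — it belongs to the cut, not the story world → non-diegetic.
Sound (3): the sound is imagined by Greta; nothing in the story world is producing it and Jovan can't hear it, so meta-diegetic.
Sound (4): sound married to a title/caption — outside the diegesis by definition, so non-diegetic.
Only (1) is diegetic.

1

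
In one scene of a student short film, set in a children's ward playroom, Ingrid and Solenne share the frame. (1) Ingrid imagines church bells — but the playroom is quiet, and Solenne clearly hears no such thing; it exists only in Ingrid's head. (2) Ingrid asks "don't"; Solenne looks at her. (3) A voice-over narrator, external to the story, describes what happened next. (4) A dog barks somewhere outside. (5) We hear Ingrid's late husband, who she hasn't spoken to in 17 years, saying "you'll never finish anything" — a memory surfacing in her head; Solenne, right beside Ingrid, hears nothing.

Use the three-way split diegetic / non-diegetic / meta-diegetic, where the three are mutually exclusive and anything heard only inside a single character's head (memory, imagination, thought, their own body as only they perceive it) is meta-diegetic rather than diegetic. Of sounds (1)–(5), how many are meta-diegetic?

(1) the sound is imagined by Ingrid; nothing in the story world is producing it and Solenne can't hear it → meta-diegetic.
(2) on-screen dialogue — Ingrid speaks and Solenne is there to hear → diegetic.
(3) is non-diegetic: the narrator exists outside the story world, addressing only the audience.
(4) a dog is a real object/event in the scene's world → diegetic.
(5) is meta-diegetic: the voice is a memory playing only inside Ingrid's mind; Solenne can't hear it.
So 2 of the 5 are meta-diegetic: (1), (5).

2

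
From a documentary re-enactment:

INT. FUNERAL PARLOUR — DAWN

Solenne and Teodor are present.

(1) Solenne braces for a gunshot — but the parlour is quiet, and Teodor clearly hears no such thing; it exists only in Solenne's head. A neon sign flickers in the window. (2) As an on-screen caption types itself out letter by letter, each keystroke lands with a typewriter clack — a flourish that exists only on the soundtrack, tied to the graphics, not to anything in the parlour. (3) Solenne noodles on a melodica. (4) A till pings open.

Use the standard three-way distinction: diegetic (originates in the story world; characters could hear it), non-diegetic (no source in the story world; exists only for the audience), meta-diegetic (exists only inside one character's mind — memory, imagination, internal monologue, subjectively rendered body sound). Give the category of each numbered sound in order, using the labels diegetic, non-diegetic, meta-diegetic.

Sound (1): Solenne alone 'hears' it — an imagined sound, not present in the space, so meta-diegetic.
(2) the caption isn't part of the story world, so neither is the sound tied to it → non-diegetic.
Sound (3): the instrument and the performer are both in the scene, so diegetic.
Sound (4): the sound comes from a till physically present in the location, so diegetic.

meta-diegetic, non-diegetic, diegetic, diegetic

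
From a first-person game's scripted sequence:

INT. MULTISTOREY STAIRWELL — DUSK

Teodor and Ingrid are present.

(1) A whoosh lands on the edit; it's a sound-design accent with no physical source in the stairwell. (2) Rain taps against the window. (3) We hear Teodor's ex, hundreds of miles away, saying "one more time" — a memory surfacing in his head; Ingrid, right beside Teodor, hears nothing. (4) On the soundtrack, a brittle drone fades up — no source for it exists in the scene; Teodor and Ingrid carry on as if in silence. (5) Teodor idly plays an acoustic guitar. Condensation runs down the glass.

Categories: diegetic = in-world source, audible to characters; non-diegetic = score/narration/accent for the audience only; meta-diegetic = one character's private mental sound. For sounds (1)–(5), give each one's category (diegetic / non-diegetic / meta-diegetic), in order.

non-diegetic, diegetic, meta-diegetic, non-diegetic, diegetic

(1) is non-diegetic: it's a sound-design accent with no in-world source; no one in the scene can hear it.
(2) ambient/room sound belonging to the story's physical space → diegetic.
(3) it's Teodor's recollection rendered as sound; the other character can't hear it → meta-diegetic.
(4) it has no source in the story world and no character can hear it — it's underscore → non-diegetic.
Sound (5): the instrument and the performer are both in the scene, so diegetic.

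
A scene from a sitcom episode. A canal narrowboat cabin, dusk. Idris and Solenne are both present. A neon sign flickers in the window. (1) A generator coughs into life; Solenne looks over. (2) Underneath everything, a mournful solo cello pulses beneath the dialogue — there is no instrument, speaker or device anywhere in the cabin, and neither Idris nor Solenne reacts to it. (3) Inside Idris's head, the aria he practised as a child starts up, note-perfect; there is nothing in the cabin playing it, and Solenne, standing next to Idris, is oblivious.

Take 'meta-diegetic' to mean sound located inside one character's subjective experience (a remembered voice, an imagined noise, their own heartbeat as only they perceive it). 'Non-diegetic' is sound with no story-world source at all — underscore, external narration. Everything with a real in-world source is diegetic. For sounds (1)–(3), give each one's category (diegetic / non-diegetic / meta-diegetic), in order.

diegetic, non-diegetic, meta-diegetic

Sound (1): an in-world source (a generator); characters could hear it, so diegetic.
Sound (2): score with no on-screen or off-screen source; it exists for the audience alone, so non-diegetic.
Sound (3): it lives in Idris's subjectivity, not in the cabin, so meta-diegetic.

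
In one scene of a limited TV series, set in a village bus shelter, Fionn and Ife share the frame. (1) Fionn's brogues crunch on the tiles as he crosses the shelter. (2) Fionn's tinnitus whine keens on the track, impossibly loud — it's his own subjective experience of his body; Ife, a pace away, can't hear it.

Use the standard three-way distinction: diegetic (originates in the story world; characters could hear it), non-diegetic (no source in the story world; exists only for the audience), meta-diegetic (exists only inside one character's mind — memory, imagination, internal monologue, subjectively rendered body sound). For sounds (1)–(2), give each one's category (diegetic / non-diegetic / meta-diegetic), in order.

diegetic, meta-diegetic

(1) is diegetic: Fionn's footsteps are produced in the story world.
Sound (2): it's Fionn's internal bodily sensation rendered as sound; only Fionn 'hears' it, so meta-diegetic.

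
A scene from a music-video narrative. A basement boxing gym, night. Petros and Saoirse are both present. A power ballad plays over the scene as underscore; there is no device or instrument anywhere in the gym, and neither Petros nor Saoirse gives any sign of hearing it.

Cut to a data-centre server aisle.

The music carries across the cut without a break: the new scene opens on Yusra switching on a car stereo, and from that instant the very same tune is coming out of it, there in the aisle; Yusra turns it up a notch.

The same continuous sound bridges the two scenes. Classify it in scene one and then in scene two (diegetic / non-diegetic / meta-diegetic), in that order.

Scene one: there's no in-world source anywhere and no character hears it — underscore for the audience only → non-diegetic.
Scene two: once Yusra turns on a car stereo, the music has a real source in the story world and Yusra reacts to it → diegetic.

non-diegetic, diegetic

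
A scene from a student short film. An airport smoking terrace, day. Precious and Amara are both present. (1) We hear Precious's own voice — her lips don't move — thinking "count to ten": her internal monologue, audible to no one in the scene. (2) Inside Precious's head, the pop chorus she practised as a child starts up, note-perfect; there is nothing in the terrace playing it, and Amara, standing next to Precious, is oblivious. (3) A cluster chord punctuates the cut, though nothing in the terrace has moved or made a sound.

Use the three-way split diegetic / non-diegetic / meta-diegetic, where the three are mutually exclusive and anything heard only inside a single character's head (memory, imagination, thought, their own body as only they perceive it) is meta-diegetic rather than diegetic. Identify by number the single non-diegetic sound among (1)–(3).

Sound (1): internal monologue — inside Precious's mind, not spoken into the scene, so meta-diegetic.
Sound (2): it lives in Precious's subjectivity, not in the terrace, so meta-diegetic.
Sound (3): nothing in the scene produces it; it's an accent added for the audience, so non-diegetic.
Only (3) is non-diegetic.

3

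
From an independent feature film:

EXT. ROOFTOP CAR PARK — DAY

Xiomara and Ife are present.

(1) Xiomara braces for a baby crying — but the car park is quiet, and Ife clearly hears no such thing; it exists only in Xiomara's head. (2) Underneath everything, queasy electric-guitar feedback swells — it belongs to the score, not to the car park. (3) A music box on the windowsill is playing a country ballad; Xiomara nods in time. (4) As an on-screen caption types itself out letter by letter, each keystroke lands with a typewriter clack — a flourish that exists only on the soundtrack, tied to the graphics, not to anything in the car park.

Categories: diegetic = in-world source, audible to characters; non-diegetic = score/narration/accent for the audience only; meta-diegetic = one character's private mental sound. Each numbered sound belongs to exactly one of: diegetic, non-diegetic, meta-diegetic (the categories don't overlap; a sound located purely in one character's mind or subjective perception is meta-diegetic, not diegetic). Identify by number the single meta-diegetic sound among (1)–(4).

1

Sound (1): the sound is imagined by Xiomara; nothing in the story world is producing it and Ife can't hear it, so meta-diegetic.
Sound (2): nothing in the car park produces it and the characters don't hear it — pure soundtrack, so non-diegetic.
Sound (3): the music comes from an on-screen device that Xiomara responds to, so diegetic.
Sound (4): sound married to a title/caption — outside the diegesis by definition, so non-diegetic.
Only (1) is meta-diegetic.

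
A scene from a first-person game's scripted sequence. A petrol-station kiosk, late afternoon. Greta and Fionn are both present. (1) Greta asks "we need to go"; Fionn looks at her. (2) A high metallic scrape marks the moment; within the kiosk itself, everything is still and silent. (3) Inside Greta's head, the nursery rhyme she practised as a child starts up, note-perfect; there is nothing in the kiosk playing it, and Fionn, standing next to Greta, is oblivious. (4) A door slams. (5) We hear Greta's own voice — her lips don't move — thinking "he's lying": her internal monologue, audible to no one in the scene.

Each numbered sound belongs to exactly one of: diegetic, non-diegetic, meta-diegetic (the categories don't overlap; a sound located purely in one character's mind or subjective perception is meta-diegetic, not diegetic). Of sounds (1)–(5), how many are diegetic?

Sound (1): on-screen dialogue — Greta speaks and Fionn is there to hear, so diegetic.
(2) is non-diegetic: it's a sound-design accent with no in-world source; no one in the scene can hear it.
Sound (3): the music is a memory playing inside Greta's mind alone; no real-world source, Fionn can't hear it, so meta-diegetic.
(4) an in-world source (a door); characters could hear it → diegetic.
(5) internal monologue — inside Greta's mind, not spoken into the scene → meta-diegetic.
Diegetic: (1), (4) — that's 2.

2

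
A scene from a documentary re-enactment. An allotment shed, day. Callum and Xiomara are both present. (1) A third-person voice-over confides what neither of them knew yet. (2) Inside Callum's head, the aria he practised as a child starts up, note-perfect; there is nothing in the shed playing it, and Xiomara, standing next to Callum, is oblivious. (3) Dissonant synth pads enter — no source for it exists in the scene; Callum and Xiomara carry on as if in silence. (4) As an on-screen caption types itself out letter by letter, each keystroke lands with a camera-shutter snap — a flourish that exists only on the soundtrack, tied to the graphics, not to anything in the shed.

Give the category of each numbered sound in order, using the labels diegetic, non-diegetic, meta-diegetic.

non-diegetic, meta-diegetic, non-diegetic, non-diegetic

(1) is non-diegetic: the narrator exists outside the story world, addressing only the audience.
(2) is meta-diegetic: it lives in Callum's subjectivity, not in the shed.
(3) is non-diegetic: score with no on-screen or off-screen source; it exists for the audience alone.
(4) is non-diegetic: sound married to a title/caption — outside the diegesis by definition.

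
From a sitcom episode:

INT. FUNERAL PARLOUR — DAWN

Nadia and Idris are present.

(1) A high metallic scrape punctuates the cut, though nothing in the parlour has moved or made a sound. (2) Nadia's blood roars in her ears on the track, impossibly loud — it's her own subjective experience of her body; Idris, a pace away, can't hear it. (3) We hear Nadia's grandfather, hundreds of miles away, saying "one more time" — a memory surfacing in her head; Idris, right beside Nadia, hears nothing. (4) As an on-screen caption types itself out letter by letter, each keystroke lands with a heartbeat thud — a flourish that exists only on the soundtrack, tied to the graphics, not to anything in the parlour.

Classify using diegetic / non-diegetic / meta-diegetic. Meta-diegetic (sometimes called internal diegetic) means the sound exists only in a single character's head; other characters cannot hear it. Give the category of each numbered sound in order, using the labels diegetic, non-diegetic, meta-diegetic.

non-diegetic, meta-diegetic, meta-diegetic, non-diegetic

Sound (1): it's a sound-design accent with no in-world source; no one in the scene can hear it, so non-diegetic.
(2) is meta-diegetic: a subjective body sound — Nadia's private perception, inaudible to Idris.
(3) is meta-diegetic: the voice is a memory playing only inside Nadia's mind; Idris can't hear it.
(4) it accompanies on-screen graphics, not anything inside the story world → non-diegetic.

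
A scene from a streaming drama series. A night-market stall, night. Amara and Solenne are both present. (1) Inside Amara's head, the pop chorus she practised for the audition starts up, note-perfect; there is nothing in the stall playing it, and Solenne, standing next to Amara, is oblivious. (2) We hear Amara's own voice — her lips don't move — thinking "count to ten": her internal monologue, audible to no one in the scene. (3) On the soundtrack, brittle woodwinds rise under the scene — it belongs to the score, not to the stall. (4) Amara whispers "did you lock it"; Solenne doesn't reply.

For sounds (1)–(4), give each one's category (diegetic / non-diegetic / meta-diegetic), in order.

(1) is meta-diegetic: remembered music, private to Amara — Solenne is oblivious because it isn't in the room.
(2) internal monologue — inside Amara's mind, not spoken into the scene → meta-diegetic.
(3) is non-diegetic: score with no on-screen or off-screen source; it exists for the audience alone.
(4) is diegetic: on-screen dialogue — Amara speaks and Solenne is there to hear.

meta-diegetic, meta-diegetic, non-diegetic, diegetic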